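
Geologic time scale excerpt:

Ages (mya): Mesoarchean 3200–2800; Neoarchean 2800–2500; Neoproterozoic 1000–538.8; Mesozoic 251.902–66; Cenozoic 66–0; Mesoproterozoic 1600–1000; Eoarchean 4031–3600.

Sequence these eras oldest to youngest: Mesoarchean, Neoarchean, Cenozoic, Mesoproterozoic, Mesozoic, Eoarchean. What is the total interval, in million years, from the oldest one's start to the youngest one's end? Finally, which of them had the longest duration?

Eoarchean, Mesoarchean, Neoarchean, Mesoproterozoic, Mesozoic, Cenozoic; total span 4031 Myr; longest is Mesoproterozoic

From the excerpt: Mesoarchean 3200–2800; Neoarchean 2800–2500; Cenozoic 66–0; Mesoproterozoic 1600–1000; Mesozoic 251.902–66; Eoarchean 4031–3600 (Ma).
Larger Ma is earlier, so the oldest is Eoarchean and the youngest is Cenozoic; oldest to youngest: Eoarchean, Mesoarchean, Neoarchean, Mesoproterozoic, Mesozoic, Cenozoic.
Oldest start 4031 minus youngest end 0 gives 4031 Myr overall.
Individual lengths (start − end): Cenozoic 66; Neoarchean 300; Mesoarchean 400; Eoarchean 431; Mesoproterozoic 600; Mesozoic 185.902. The largest is Mesoproterozoic at 600 Myr.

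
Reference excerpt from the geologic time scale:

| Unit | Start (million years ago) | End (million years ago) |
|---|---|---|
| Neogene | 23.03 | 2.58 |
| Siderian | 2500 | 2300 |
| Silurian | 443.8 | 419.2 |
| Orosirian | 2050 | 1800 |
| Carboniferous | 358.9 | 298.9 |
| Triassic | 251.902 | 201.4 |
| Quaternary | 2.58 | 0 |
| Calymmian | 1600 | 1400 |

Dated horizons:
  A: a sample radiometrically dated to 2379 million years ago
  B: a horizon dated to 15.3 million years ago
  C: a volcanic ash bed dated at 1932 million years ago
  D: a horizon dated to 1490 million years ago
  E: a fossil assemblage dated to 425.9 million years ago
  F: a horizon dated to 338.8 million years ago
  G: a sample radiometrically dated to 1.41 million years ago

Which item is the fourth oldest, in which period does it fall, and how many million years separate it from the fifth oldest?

E, in the Silurian; 87.1 million years to F

Sorted oldest-first by Ma: A (2379), C (1932), D (1490), E (425.9), F (338.8), B (15.3), G (1.41).
The fourth oldest is E at 425.9 Ma, which lies in 443.8–419.2 Ma: the Silurian.
The fifth oldest is F at 338.8 Ma; separation = |425.9 − 338.8| = 87.1 Myr.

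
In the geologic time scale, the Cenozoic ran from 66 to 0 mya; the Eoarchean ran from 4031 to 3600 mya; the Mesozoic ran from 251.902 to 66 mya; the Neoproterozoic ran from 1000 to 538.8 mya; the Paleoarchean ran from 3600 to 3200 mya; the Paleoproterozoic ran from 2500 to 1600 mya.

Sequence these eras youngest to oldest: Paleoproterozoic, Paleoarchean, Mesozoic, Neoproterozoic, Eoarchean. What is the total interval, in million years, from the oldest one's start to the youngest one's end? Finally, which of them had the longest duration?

Start ages (Ma): Eoarchean 4031, Paleoarchean 3600, Paleoproterozoic 2500, Neoproterozoic 1000, Mesozoic 251.902.
Ordered youngest to oldest: Mesozoic, Neoproterozoic, Paleoproterozoic, Paleoarchean, Eoarchean.
Span = 4031 − 66 = 3965 Myr.
Durations: Neoproterozoic 461.2, Paleoarchean 400, Eoarchean 431, Paleoproterozoic 900, Mesozoic 185.902 → longest is Paleoproterozoic (900 Myr).

Mesozoic → Neoproterozoic → Paleoproterozoic → Paleoarchean → Eoarchean; total span 3965 Myr; longest is Paleoproterozoic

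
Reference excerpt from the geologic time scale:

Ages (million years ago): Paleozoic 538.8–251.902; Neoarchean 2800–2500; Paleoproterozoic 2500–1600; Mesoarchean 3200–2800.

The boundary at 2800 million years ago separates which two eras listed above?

Mesoarchean and Neoarchean

The Mesoarchean ends at 2800 million years ago and the Neoarchean begins at 2800 million years ago, so they share that boundary.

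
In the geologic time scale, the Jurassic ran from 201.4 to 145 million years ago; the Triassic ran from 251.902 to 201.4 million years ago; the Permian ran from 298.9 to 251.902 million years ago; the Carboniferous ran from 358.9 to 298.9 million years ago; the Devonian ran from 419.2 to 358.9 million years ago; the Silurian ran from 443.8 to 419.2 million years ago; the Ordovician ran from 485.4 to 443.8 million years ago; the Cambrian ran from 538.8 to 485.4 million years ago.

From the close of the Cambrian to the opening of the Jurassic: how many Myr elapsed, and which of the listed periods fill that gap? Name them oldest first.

284 million years; Ordovician, Silurian, Devonian, Carboniferous, Permian, Triassic

End of Cambrian = 485.4 Ma; start of Jurassic = 201.4 Ma.
Gap = 485.4 − 201.4 = 284 Myr.
Periods wholly inside 485.4–201.4 Ma: Ordovician (485.4–443.8), Silurian (443.8–419.2), Devonian (419.2–358.9), Carboniferous (358.9–298.9), Permian (298.9–251.902), Triassic (251.902–201.4).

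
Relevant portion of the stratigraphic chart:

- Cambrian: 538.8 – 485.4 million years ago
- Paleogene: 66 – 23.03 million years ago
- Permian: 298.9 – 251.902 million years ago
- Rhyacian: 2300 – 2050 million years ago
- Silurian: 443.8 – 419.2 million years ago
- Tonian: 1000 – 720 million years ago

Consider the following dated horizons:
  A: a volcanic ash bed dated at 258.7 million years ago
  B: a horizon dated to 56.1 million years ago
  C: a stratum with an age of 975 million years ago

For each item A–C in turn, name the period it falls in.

Match each age against the start–end ranges in the excerpt: A = 258.7 Ma → Permian (298.9–251.902); B = 56.1 Ma → Paleogene (66–23.03); C = 975 Ma → Tonian (1000–720).

A — Permian; B — Paleogene; C — Tonian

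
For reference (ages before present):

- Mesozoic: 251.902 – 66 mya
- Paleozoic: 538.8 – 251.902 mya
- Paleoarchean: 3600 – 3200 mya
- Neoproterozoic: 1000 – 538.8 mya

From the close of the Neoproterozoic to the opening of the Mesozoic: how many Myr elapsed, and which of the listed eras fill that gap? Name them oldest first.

End of Neoproterozoic = 538.8 Ma; start of Mesozoic = 251.902 Ma.
Gap = 538.8 − 251.902 = 286.898 Myr.
Eras wholly inside 538.8–251.902 Ma: Paleozoic (538.8–251.902).

286.898 million years; Paleozoic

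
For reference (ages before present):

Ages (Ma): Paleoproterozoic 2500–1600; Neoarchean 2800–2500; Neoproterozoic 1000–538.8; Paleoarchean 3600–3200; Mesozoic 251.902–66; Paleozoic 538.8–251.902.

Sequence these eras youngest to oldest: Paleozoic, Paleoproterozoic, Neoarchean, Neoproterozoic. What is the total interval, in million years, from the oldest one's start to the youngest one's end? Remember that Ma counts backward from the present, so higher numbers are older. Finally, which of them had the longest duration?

Paleozoic, Neoproterozoic, Paleoproterozoic, Neoarchean; total span 2548.098 Myr; longest is Paleoproterozoic

Start ages (Ma): Neoarchean 2800, Paleoproterozoic 2500, Neoproterozoic 1000, Paleozoic 538.8.
Ordered youngest to oldest: Paleozoic, Neoproterozoic, Paleoproterozoic, Neoarchean.
Span = 2800 − 251.902 = 2548.098 Myr.
Durations: Neoproterozoic 461.2, Paleoproterozoic 900, Paleozoic 286.898, Neoarchean 300 → longest is Paleoproterozoic (900 Myr).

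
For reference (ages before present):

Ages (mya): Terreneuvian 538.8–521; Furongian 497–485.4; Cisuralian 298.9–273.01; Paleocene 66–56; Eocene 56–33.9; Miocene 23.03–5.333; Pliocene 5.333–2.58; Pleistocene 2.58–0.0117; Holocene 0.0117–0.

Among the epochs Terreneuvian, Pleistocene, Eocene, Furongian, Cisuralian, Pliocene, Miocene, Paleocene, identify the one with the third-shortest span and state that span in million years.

Paleocene, 10 million years

Start − end for each: Terreneuvian 538.8 − 521 = 17.8; Pleistocene 2.58 − 0.0117 = 2.5683; Eocene 56 − 33.9 = 22.1; Furongian 497 − 485.4 = 11.6; Cisuralian 298.9 − 273.01 = 25.89; Pliocene 5.333 − 2.58 = 2.753; Miocene 23.03 − 5.333 = 17.697; Paleocene 66 − 56 = 10.
Ranking these from shortest: Pleistocene < Pliocene < Paleocene < Furongian < Miocene < Terreneuvian < Eocene < Cisuralian.
Position 3 in that ranking is Paleocene, which lasted 10 Myr.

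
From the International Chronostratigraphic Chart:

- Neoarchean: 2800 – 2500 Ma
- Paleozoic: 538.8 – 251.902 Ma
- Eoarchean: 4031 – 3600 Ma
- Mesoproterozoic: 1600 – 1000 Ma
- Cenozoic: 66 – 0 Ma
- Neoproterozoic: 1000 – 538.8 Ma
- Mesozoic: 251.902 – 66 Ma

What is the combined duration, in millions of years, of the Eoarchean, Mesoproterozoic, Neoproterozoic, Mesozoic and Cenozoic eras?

1744.102 million years

Each duration: Eoarchean = 431; Mesoproterozoic = 600; Neoproterozoic = 461.2; Mesozoic = 185.902; Cenozoic = 66.
Sum: 431 + 600 + 461.2 + 185.902 + 66 = 1744.102 Myr.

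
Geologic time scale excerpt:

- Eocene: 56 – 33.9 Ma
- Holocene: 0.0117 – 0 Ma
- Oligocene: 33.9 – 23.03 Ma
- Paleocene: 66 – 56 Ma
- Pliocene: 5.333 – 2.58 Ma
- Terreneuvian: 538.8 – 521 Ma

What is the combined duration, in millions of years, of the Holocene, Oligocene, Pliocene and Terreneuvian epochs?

Duration is start − end for each: (0.0117 − 0) + (33.9 − 23.03) + (5.333 − 2.58) + (538.8 − 521).
That is 0.0117 + 10.87 + 2.753 + 17.8, which totals 31.4347 million years.

31.4347 million years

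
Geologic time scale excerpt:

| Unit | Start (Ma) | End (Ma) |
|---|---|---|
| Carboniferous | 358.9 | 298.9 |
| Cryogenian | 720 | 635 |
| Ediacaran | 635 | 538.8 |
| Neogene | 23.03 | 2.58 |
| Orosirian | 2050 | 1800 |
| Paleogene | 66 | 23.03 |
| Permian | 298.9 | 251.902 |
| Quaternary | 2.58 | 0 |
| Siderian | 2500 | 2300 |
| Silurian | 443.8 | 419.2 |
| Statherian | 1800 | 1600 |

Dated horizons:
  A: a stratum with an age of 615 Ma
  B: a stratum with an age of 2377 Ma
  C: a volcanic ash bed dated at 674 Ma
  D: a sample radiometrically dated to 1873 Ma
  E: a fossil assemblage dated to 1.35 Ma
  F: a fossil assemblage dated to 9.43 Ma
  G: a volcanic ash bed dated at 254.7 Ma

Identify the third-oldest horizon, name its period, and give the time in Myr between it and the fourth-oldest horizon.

Larger Ma means older, so oldest first: B 2377 > D 1873 > C 674 > A 615 > G 254.7 > F 9.43 > E 1.35.
Counting 3 along gives C (674 Ma); the excerpt puts that inside the Cryogenian, 720–635 Ma.
Next in line is A (615 Ma), and 674 − 615 = 59 Myr.

C, in the Cryogenian; 59 million years to A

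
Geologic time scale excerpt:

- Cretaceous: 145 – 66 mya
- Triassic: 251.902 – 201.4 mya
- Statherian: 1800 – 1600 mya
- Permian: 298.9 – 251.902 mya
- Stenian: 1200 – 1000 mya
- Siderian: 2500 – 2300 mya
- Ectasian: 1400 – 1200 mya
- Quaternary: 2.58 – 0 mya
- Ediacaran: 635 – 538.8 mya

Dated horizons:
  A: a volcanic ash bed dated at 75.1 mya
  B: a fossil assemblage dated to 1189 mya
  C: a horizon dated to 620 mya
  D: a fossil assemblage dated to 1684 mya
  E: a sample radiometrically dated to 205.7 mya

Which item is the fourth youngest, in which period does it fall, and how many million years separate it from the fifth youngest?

Smaller Ma means younger, so youngest first: A 75.1 < E 205.7 < C 620 < B 1189 < D 1684.
Counting 4 along gives B (1189 Ma); the excerpt puts that inside the Stenian, 1200–1000 Ma.
Next in line is D (1684 Ma), and 1684 − 1189 = 495 Myr.

B, in the Stenian; 495 million years to D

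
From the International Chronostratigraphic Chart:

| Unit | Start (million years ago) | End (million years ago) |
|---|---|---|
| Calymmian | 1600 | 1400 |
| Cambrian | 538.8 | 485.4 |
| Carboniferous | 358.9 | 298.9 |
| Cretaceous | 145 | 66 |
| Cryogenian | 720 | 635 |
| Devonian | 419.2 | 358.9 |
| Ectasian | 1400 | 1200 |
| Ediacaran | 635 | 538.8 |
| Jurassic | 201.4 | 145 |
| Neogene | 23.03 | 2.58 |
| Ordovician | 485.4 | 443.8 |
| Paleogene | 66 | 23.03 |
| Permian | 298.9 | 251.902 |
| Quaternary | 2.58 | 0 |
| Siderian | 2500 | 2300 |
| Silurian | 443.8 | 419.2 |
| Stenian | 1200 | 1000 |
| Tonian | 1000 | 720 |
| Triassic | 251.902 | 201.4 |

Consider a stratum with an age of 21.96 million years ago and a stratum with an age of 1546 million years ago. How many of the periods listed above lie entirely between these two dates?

15

1546 Ma sits inside the Calymmian (1600–1400) and 21.96 Ma inside the Neogene (23.03–2.58); neither of those is wholly between the two dates.
The listed periods lying completely between them are Ectasian, Stenian, Tonian, Cryogenian, Ediacaran, Cambrian, Ordovician, Silurian, Devonian, Carboniferous, Permian, Triassic, Jurassic, Cretaceous, Paleogene — 15 in all.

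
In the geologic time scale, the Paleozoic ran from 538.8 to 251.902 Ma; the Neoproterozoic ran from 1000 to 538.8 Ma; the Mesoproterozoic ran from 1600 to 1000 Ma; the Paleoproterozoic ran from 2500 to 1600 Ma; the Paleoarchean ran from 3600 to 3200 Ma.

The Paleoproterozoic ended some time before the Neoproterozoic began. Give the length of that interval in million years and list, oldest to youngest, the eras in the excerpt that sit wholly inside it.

The Paleoproterozoic closes at 1600 Ma and the Neoproterozoic opens at 1000 Ma, so the interval is 1600 − 1000 = 600 Myr.
An era fits inside if it starts at or after 1600 Ma and ends at or before 1000 Ma; oldest first that gives Mesoproterozoic.

600 million years; Mesoproterozoic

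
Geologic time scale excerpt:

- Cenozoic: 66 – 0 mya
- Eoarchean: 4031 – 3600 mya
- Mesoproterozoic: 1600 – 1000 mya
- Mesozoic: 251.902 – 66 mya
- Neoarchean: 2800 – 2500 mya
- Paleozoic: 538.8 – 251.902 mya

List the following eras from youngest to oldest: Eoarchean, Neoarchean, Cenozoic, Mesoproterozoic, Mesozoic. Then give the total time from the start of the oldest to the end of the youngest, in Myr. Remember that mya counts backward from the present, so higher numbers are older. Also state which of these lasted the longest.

Cenozoic, Mesozoic, Mesoproterozoic, Neoarchean, Eoarchean; total span 4031 Myr; longest is Mesoproterozoic

From the excerpt: Eoarchean 4031–3600; Neoarchean 2800–2500; Cenozoic 66–0; Mesoproterozoic 1600–1000; Mesozoic 251.902–66 (Ma).
Larger Ma is earlier, so the oldest is Eoarchean and the youngest is Cenozoic; youngest to oldest: Cenozoic, Mesozoic, Mesoproterozoic, Neoarchean, Eoarchean.
Oldest start 4031 minus youngest end 0 gives 4031 Myr overall.
Individual lengths (start − end): Neoarchean 300; Mesozoic 185.902; Cenozoic 66; Mesoproterozoic 600; Eoarchean 431. The largest is Mesoproterozoic at 600 Myr.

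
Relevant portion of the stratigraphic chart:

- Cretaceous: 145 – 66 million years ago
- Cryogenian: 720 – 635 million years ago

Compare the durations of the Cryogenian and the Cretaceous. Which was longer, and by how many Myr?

Cryogenian, by 6 million years

Cryogenian: 720 − 635 = 85 Myr.
Cretaceous: 145 − 66 = 79 Myr.
Difference: 85 − 79 = 6 Myr, so the Cryogenian was longer.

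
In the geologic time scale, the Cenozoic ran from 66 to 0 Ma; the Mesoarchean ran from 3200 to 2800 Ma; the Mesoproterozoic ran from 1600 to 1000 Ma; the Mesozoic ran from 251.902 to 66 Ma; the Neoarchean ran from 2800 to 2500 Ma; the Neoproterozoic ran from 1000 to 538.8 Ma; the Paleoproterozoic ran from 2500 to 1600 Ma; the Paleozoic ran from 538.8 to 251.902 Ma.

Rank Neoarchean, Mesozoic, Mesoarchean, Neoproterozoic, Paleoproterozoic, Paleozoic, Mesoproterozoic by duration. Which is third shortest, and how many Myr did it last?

Neoarchean, 300 million years

Start − end for each: Neoarchean 2800 − 2500 = 300; Mesozoic 251.902 − 66 = 185.902; Mesoarchean 3200 − 2800 = 400; Neoproterozoic 1000 − 538.8 = 461.2; Paleoproterozoic 2500 − 1600 = 900; Paleozoic 538.8 − 251.902 = 286.898; Mesoproterozoic 1600 − 1000 = 600.
Ranking these from shortest: Mesozoic < Paleozoic < Neoarchean < Mesoarchean < Neoproterozoic < Mesoproterozoic < Paleoproterozoic.
Position 3 in that ranking is Neoarchean, which lasted 300 Myr.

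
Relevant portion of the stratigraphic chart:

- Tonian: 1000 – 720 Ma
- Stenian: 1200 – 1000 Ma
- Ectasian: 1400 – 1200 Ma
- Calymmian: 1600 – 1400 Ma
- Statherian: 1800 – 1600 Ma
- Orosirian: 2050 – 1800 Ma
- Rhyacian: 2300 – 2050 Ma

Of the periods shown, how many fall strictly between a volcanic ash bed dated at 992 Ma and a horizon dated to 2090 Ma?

2090 Ma sits inside the Rhyacian (2300–2050) and 992 Ma inside the Tonian (1000–720); neither of those is wholly between the two dates.
The listed periods lying completely between them are Orosirian, Statherian, Calymmian, Ectasian, Stenian — 5 in all.

5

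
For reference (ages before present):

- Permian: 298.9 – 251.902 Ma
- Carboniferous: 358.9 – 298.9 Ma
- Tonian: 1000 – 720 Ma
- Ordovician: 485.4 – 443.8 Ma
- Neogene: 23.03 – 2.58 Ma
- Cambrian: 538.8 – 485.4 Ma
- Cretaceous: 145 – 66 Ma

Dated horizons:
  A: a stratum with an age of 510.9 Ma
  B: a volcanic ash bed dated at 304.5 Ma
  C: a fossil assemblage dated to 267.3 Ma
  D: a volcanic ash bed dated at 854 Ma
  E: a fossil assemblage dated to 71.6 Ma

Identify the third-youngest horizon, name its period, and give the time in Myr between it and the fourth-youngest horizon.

B, in the Carboniferous; 206.4 million years to A

Sorted youngest-first by Ma: E (71.6), C (267.3), B (304.5), A (510.9), D (854).
The third youngest is B at 304.5 Ma, which lies in 358.9–298.9 Ma: the Carboniferous.
The fourth youngest is A at 510.9 Ma; separation = |304.5 − 510.9| = 206.4 Myr.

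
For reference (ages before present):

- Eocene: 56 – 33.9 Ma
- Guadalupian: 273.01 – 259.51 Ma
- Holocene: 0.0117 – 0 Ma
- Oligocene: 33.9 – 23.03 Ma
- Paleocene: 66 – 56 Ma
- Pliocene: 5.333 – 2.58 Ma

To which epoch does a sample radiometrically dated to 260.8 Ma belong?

260.8 Ma lies between 273.01 and 259.51 Ma, so it falls in the Guadalupian.

Guadalupian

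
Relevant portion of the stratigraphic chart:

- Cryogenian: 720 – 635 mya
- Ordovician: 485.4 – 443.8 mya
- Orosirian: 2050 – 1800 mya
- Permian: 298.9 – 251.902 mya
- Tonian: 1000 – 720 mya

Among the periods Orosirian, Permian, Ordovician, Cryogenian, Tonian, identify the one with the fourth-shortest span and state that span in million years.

Orosirian, 250 million years

Start − end for each: Orosirian 2050 − 1800 = 250; Permian 298.9 − 251.902 = 46.998; Ordovician 485.4 − 443.8 = 41.6; Cryogenian 720 − 635 = 85; Tonian 1000 − 720 = 280.
Ranking these from shortest: Ordovician < Permian < Cryogenian < Orosirian < Tonian.
Position 4 in that ranking is Orosirian, which lasted 250 Myr.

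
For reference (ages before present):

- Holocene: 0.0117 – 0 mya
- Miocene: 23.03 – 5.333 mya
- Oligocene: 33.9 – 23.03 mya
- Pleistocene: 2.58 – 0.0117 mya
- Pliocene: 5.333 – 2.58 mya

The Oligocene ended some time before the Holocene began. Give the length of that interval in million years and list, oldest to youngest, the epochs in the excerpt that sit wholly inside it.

End of Oligocene = 23.03 Ma; start of Holocene = 0.0117 Ma.
Gap = 23.03 − 0.0117 = 23.0183 Myr.
Epochs wholly inside 23.03–0.0117 Ma: Miocene (23.03–5.333), Pliocene (5.333–2.58), Pleistocene (2.58–0.0117).

23.0183 million years; Miocene, Pliocene, Pleistocene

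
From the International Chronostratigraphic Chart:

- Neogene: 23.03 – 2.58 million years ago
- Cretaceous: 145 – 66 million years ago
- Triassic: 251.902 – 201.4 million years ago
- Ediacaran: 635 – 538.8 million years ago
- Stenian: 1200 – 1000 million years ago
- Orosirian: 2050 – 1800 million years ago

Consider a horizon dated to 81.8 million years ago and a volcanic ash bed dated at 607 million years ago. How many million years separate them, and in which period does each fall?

525.2 million years apart; the first in the Cretaceous, the second in the Ediacaran

Elapsed time: 607 − 81.8 = 525.2 Myr.
81.8 Ma lies within 145–66 Ma: Cretaceous.
607 Ma lies within 635–538.8 Ma: Ediacaran.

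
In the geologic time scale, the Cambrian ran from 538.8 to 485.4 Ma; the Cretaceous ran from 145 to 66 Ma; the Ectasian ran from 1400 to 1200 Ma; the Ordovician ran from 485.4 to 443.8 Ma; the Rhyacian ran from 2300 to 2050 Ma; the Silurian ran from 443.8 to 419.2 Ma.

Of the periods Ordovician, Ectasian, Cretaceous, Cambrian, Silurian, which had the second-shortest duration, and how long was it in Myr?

Ordovician, 41.6 million years

Start − end for each: Ordovician 485.4 − 443.8 = 41.6; Ectasian 1400 − 1200 = 200; Cretaceous 145 − 66 = 79; Cambrian 538.8 − 485.4 = 53.4; Silurian 443.8 − 419.2 = 24.6.
Ranking these from shortest: Silurian < Ordovician < Cambrian < Cretaceous < Ectasian.
Position 2 in that ranking is Ordovician, which lasted 41.6 Myr.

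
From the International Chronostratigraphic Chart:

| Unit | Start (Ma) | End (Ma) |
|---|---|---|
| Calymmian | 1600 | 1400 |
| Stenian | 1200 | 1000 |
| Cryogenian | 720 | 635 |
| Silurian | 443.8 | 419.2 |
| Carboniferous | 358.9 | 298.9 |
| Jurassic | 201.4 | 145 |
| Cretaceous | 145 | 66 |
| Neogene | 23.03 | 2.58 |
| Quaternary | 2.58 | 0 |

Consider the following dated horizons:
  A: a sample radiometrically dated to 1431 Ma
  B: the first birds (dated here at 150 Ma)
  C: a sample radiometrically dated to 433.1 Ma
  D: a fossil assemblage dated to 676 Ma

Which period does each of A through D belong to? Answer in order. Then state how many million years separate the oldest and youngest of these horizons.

A — Calymmian; B — Jurassic; C — Silurian; D — Cryogenian; span 1281 million years

A: 1431 Ma lies in 1600–1400 Ma, so Calymmian.
B: 150 Ma lies in 201.4–145 Ma, so Jurassic.
C: 433.1 Ma lies in 443.8–419.2 Ma, so Silurian.
D: 676 Ma lies in 720–635 Ma, so Cryogenian.
Oldest = 1431 Ma, youngest = 150 Ma → span 1281 Myr.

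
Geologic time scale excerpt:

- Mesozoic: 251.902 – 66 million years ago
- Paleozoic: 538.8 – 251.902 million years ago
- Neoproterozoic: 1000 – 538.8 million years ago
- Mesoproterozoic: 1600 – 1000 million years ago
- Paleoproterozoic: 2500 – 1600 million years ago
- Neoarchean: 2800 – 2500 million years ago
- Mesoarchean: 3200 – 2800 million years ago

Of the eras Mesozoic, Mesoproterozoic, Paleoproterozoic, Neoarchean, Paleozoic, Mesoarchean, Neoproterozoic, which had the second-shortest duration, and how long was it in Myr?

Durations: Mesozoic 185.902; Mesoproterozoic 600; Paleoproterozoic 900; Neoarchean 300; Paleozoic 286.898; Mesoarchean 400; Neoproterozoic 461.2 Myr.
Sorted shortest-first: Mesozoic (185.902), Paleozoic (286.898), Neoarchean (300), Mesoarchean (400), Neoproterozoic (461.2), Mesoproterozoic (600), Paleoproterozoic (900).
The second shortest is Paleozoic at 286.898 Myr.

Paleozoic, 286.898 million years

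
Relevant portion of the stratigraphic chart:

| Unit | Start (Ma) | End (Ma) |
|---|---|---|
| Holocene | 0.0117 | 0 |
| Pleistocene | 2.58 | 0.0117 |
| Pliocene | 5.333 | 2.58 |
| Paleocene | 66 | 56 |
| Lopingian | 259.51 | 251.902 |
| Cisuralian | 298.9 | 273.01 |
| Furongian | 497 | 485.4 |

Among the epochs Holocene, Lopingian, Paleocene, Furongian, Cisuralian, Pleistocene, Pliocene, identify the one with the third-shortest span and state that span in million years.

Pliocene, 2.753 million years

Durations: Holocene 0.0117; Lopingian 7.608; Paleocene 10; Furongian 11.6; Cisuralian 25.89; Pleistocene 2.5683; Pliocene 2.753 Myr.
Sorted shortest-first: Holocene (0.0117), Pleistocene (2.5683), Pliocene (2.753), Lopingian (7.608), Paleocene (10), Furongian (11.6), Cisuralian (25.89).
The third shortest is Pliocene at 2.753 Myr.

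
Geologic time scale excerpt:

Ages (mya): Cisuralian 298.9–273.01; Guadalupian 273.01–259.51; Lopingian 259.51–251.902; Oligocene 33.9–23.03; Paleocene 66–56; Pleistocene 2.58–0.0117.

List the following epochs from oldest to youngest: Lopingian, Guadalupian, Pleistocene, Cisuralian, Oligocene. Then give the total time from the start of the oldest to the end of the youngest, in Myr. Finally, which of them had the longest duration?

Cisuralian, Guadalupian, Lopingian, Oligocene, Pleistocene; total span 298.8883 Myr; longest is Cisuralian

From the excerpt: Lopingian 259.51–251.902; Guadalupian 273.01–259.51; Pleistocene 2.58–0.0117; Cisuralian 298.9–273.01; Oligocene 33.9–23.03 (Ma).
Larger Ma is earlier, so the oldest is Cisuralian and the youngest is Pleistocene; oldest to youngest: Cisuralian, Guadalupian, Lopingian, Oligocene, Pleistocene.
Oldest start 298.9 minus youngest end 0.0117 gives 298.8883 Myr overall.
Individual lengths (start − end): Oligocene 10.87; Cisuralian 25.89; Lopingian 7.608; Pleistocene 2.5683; Guadalupian 13.5. The largest is Cisuralian at 25.89 Myr.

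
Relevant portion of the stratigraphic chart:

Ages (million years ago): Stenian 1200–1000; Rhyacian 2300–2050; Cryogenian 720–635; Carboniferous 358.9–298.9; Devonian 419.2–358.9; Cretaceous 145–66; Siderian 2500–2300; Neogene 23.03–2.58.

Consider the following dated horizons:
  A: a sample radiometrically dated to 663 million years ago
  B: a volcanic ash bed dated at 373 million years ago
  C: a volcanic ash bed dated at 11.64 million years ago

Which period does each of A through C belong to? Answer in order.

A — Cryogenian; B — Devonian; C — Neogene

Match each age against the start–end ranges in the excerpt: A = 663 Ma → Cryogenian (720–635); B = 373 Ma → Devonian (419.2–358.9); C = 11.64 Ma → Neogene (23.03–2.58).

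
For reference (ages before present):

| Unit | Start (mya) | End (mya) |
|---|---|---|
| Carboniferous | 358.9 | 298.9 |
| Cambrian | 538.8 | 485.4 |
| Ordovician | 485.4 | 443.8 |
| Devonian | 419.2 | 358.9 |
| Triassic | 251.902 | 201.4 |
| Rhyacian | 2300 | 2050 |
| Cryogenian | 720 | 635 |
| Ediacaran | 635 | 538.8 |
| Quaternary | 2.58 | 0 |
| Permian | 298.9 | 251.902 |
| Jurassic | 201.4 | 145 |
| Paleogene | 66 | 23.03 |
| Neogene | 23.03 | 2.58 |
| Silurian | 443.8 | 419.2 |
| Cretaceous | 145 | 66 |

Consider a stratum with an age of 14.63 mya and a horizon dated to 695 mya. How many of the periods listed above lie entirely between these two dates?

11

695 Ma sits inside the Cryogenian (720–635) and 14.63 Ma inside the Neogene (23.03–2.58); neither of those is wholly between the two dates.
The listed periods lying completely between them are Ediacaran, Cambrian, Ordovician, Silurian, Devonian, Carboniferous, Permian, Triassic, Jurassic, Cretaceous, Paleogene — 11 in all.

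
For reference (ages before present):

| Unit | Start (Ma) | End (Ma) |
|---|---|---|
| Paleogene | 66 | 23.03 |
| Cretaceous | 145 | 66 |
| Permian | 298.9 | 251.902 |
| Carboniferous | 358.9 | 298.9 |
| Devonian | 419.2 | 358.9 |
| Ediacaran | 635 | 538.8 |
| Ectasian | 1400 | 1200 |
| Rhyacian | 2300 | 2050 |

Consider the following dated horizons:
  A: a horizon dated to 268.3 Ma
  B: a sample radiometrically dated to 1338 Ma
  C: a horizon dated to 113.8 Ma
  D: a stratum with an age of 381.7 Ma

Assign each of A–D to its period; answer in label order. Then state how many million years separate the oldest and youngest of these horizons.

A: 268.3 Ma lies in 298.9–251.902 Ma, so Permian.
B: 1338 Ma lies in 1400–1200 Ma, so Ectasian.
C: 113.8 Ma lies in 145–66 Ma, so Cretaceous.
D: 381.7 Ma lies in 419.2–358.9 Ma, so Devonian.
Oldest = 1338 Ma, youngest = 113.8 Ma → span 1224.2 Myr.

A — Permian; B — Ectasian; C — Cretaceous; D — Devonian; span 1224.2 million years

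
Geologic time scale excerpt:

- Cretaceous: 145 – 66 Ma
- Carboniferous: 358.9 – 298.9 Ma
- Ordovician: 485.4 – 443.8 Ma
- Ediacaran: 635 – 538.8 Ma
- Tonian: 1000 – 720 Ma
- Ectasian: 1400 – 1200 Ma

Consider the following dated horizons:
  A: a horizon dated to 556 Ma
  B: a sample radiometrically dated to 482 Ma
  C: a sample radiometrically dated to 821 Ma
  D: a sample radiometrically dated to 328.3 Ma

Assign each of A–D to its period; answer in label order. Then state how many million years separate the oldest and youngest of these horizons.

A — Ediacaran; B — Ordovician; C — Tonian; D — Carboniferous; span 492.7 million years

Match each age against the start–end ranges in the excerpt: A = 556 Ma → Ediacaran (635–538.8); B = 482 Ma → Ordovician (485.4–443.8); C = 821 Ma → Tonian (1000–720); D = 328.3 Ma → Carboniferous (358.9–298.9).
The largest age is 821 Ma and the smallest is 328.3 Ma; their difference is 492.7 Myr.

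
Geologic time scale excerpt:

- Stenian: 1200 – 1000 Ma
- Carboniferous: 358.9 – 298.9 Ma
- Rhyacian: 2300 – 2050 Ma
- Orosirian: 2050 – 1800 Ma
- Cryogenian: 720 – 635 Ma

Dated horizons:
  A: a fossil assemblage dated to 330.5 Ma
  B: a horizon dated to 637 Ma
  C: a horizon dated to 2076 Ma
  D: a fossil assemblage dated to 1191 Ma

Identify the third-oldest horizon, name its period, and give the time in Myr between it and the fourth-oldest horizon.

Sorted oldest-first by Ma: C (2076), D (1191), B (637), A (330.5).
The third oldest is B at 637 Ma, which lies in 720–635 Ma: the Cryogenian.
The fourth oldest is A at 330.5 Ma; separation = |637 − 330.5| = 306.5 Myr.

B, in the Cryogenian; 306.5 million years to A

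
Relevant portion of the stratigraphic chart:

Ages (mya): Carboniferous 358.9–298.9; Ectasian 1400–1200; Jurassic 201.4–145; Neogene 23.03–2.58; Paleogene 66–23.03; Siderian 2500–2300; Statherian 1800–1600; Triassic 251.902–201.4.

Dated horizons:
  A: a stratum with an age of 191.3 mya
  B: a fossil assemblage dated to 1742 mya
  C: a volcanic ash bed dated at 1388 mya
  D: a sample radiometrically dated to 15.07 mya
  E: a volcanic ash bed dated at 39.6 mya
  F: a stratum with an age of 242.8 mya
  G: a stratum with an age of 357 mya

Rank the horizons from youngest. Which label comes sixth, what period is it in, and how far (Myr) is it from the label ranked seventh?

Smaller Ma means younger, so youngest first: D 15.07 < E 39.6 < A 191.3 < F 242.8 < G 357 < C 1388 < B 1742.
Counting 6 along gives C (1388 Ma); the excerpt puts that inside the Ectasian, 1400–1200 Ma.
Next in line is B (1742 Ma), and 1742 − 1388 = 354 Myr.

C, in the Ectasian; 354 million years to B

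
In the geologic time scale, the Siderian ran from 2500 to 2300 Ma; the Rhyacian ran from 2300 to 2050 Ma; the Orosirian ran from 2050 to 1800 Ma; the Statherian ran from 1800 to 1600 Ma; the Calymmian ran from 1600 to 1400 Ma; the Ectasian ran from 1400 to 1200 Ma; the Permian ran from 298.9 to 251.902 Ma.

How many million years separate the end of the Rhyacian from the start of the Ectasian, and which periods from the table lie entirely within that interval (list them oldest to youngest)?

650 million years; Orosirian, Statherian, Calymmian

End of Rhyacian = 2050 Ma; start of Ectasian = 1400 Ma.
Gap = 2050 − 1400 = 650 Myr.
Periods wholly inside 2050–1400 Ma: Orosirian (2050–1800), Statherian (1800–1600), Calymmian (1600–1400).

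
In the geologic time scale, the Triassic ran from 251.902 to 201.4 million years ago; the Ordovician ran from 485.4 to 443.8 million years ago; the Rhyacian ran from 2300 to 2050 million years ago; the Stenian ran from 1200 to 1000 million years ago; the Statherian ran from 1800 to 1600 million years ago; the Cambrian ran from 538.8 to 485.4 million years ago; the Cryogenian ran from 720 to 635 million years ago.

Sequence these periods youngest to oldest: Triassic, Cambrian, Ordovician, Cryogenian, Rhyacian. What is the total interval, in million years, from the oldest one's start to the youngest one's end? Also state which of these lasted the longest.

Triassic, Ordovician, Cambrian, Cryogenian, Rhyacian; total span 2098.6 Myr; longest is Rhyacian

Start ages (Ma): Rhyacian 2300, Cryogenian 720, Cambrian 538.8, Ordovician 485.4, Triassic 251.902.
Ordered youngest to oldest: Triassic, Ordovician, Cambrian, Cryogenian, Rhyacian.
Span = 2300 − 201.4 = 2098.6 Myr.
Durations: Triassic 50.502, Cryogenian 85, Cambrian 53.4, Ordovician 41.6, Rhyacian 250 → longest is Rhyacian (250 Myr).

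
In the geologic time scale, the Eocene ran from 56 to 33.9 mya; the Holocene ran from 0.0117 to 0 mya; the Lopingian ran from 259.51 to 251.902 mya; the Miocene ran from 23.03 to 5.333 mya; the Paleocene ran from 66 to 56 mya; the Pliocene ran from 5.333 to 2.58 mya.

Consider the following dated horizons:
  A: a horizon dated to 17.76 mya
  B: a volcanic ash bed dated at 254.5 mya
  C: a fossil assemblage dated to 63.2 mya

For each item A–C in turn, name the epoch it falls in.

Match each age against the start–end ranges in the excerpt: A = 17.76 Ma → Miocene (23.03–5.333); B = 254.5 Ma → Lopingian (259.51–251.902); C = 63.2 Ma → Paleocene (66–56).

A — Miocene; B — Lopingian; C — Paleocene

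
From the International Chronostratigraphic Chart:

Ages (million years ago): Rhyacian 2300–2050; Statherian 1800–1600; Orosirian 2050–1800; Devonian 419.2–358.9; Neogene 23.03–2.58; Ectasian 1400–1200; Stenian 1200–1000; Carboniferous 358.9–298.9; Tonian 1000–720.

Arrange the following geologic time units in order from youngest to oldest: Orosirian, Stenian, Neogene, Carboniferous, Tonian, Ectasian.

Neogene, Carboniferous, Tonian, Stenian, Ectasian, Orosirian

Sorting by start age (ascending Ma, since larger Ma = older): Neogene start 23.03, Carboniferous start 358.9, Tonian start 1000, Stenian start 1200, Ectasian start 1400, Orosirian start 2050.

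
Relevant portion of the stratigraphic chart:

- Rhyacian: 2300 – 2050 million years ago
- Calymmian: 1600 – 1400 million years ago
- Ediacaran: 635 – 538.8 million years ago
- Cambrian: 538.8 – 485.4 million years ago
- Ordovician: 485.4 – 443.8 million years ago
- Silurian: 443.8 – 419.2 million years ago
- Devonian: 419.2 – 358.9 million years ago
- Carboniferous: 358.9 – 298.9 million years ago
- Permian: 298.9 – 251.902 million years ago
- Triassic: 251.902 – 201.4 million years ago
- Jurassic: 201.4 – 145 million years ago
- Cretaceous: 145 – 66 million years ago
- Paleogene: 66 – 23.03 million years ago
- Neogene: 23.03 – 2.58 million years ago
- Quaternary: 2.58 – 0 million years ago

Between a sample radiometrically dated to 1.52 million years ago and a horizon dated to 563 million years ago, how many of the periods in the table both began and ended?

11

The older date is 563 Ma and the younger is 1.52 Ma.
Periods with start < 563 and end > 1.52 Ma: Cambrian (538.8–485.4), Ordovician (485.4–443.8), Silurian (443.8–419.2), Devonian (419.2–358.9), Carboniferous (358.9–298.9), Permian (298.9–251.902), Triassic (251.902–201.4), Jurassic (201.4–145), Cretaceous (145–66), Paleogene (66–23.03), Neogene (23.03–2.58).
That is 11 complete periods.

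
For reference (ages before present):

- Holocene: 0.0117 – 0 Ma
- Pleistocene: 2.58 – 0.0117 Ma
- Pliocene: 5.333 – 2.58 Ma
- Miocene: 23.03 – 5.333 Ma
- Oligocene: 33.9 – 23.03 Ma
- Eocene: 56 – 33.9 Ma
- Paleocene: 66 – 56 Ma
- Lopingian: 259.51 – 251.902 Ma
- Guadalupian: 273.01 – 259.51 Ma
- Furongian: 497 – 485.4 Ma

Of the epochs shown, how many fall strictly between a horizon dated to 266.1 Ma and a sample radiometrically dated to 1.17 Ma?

The older date is 266.1 Ma and the younger is 1.17 Ma.
Epochs with start < 266.1 and end > 1.17 Ma: Lopingian (259.51–251.902), Paleocene (66–56), Eocene (56–33.9), Oligocene (33.9–23.03), Miocene (23.03–5.333), Pliocene (5.333–2.58).
That is 6 complete epochs.

6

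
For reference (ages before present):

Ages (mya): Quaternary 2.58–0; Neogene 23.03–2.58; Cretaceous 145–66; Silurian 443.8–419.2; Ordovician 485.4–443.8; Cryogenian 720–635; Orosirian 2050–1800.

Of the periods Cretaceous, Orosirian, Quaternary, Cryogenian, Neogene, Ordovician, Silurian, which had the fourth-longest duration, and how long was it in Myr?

Ordovician, 41.6 million years

Start − end for each: Cretaceous 145 − 66 = 79; Orosirian 2050 − 1800 = 250; Quaternary 2.58 − 0 = 2.58; Cryogenian 720 − 635 = 85; Neogene 23.03 − 2.58 = 20.45; Ordovician 485.4 − 443.8 = 41.6; Silurian 443.8 − 419.2 = 24.6.
Ranking these from longest: Orosirian > Cryogenian > Cretaceous > Ordovician > Silurian > Neogene > Quaternary.
Position 4 in that ranking is Ordovician, which lasted 41.6 Myr.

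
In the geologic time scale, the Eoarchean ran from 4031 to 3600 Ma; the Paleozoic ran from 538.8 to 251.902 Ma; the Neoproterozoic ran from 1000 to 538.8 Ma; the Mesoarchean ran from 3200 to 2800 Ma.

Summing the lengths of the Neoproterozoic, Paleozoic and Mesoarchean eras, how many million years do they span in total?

1148.098 million years

Duration is start − end for each: (1000 − 538.8) + (538.8 − 251.902) + (3200 − 2800).
That is 461.2 + 286.898 + 400, which totals 1148.098 million years.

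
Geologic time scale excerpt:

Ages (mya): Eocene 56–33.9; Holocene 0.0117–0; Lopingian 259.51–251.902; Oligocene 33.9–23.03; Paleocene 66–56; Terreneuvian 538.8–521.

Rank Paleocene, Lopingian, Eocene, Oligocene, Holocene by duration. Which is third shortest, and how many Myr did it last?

Start − end for each: Paleocene 66 − 56 = 10; Lopingian 259.51 − 251.902 = 7.608; Eocene 56 − 33.9 = 22.1; Oligocene 33.9 − 23.03 = 10.87; Holocene 0.0117 − 0 = 0.0117.
Ranking these from shortest: Holocene < Lopingian < Paleocene < Oligocene < Eocene.
Position 3 in that ranking is Paleocene, which lasted 10 Myr.

Paleocene, 10 million years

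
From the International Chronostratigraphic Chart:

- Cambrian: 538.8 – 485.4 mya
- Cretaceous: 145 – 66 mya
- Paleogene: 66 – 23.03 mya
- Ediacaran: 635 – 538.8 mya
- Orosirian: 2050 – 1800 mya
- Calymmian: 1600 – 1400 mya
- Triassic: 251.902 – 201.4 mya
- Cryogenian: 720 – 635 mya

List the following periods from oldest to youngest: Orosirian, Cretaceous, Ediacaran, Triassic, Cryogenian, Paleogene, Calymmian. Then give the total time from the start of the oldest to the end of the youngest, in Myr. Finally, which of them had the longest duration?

Orosirian, Calymmian, Cryogenian, Ediacaran, Triassic, Cretaceous, Paleogene; total span 2026.97 Myr; longest is Orosirian

Start ages (Ma): Orosirian 2050, Calymmian 1600, Cryogenian 720, Ediacaran 635, Triassic 251.902, Cretaceous 145, Paleogene 66.
Ordered oldest to youngest: Orosirian, Calymmian, Cryogenian, Ediacaran, Triassic, Cretaceous, Paleogene.
Span = 2050 − 23.03 = 2026.97 Myr.
Durations: Paleogene 42.97, Cryogenian 85, Calymmian 200, Triassic 50.502, Cretaceous 79, Ediacaran 96.2, Orosirian 250 → longest is Orosirian (250 Myr).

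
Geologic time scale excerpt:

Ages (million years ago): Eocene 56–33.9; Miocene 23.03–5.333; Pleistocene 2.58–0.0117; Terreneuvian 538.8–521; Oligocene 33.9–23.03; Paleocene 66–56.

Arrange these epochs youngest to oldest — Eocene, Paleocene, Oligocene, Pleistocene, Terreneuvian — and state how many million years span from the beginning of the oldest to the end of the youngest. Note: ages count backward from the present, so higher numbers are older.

Pleistocene, Oligocene, Eocene, Paleocene, Terreneuvian; total span 538.7883 Myr

Start ages (Ma): Terreneuvian 538.8, Paleocene 66, Eocene 56, Oligocene 33.9, Pleistocene 2.58.
Ordered youngest to oldest: Pleistocene, Oligocene, Eocene, Paleocene, Terreneuvian.
Span = 538.8 − 0.0117 = 538.7883 Myr.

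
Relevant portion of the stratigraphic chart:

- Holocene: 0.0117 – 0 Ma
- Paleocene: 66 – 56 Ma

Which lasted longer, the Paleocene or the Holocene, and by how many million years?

Paleocene, by 9.9883 million years

Paleocene: 66 − 56 = 10 Myr.
Holocene: 0.0117 − 0 = 0.0117 Myr.
Difference: 10 − 0.0117 = 9.9883 Myr, so the Paleocene was longer.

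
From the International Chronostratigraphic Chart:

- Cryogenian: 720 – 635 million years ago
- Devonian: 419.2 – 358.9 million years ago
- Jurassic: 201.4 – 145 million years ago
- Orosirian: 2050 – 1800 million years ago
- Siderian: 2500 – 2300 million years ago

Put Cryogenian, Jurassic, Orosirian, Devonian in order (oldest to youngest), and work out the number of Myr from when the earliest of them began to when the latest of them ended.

Start ages (Ma): Orosirian 2050, Cryogenian 720, Devonian 419.2, Jurassic 201.4.
Ordered oldest to youngest: Orosirian, Cryogenian, Devonian, Jurassic.
Span = 2050 − 145 = 1905 Myr.

Orosirian → Cryogenian → Devonian → Jurassic; total span 1905 Myr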